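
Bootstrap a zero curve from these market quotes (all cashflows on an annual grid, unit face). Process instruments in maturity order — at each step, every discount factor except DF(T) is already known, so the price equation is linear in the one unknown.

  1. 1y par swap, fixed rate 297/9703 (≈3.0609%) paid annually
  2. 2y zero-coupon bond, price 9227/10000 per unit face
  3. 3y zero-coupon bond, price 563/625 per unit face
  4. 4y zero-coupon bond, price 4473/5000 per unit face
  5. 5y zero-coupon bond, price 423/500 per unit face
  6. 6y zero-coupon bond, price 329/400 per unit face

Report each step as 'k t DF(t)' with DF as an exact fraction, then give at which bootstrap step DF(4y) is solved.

1 1 9703/10000
2 2 9227/10000
3 3 563/625
4 4 4473/5000
5 5 423/500
6 6 329/400
DF(4y) is solved at step 4

step 1 [1y] swap r/1=297/9703: DF=(1 − 297/9703·(0))/(1+297/9703) = 9703/10000 ≈ 0.970300
step 2 [2y] zero: DF = P = 9227/10000 ≈ 0.922700
step 3 [3y] zero: DF = P = 563/625 ≈ 0.900800
step 4 [4y] zero: DF = P = 4473/5000 ≈ 0.894600
step 5 [5y] zero: DF = P = 423/500 ≈ 0.846000
step 6 [6y] zero: DF = P = 329/400 ≈ 0.822500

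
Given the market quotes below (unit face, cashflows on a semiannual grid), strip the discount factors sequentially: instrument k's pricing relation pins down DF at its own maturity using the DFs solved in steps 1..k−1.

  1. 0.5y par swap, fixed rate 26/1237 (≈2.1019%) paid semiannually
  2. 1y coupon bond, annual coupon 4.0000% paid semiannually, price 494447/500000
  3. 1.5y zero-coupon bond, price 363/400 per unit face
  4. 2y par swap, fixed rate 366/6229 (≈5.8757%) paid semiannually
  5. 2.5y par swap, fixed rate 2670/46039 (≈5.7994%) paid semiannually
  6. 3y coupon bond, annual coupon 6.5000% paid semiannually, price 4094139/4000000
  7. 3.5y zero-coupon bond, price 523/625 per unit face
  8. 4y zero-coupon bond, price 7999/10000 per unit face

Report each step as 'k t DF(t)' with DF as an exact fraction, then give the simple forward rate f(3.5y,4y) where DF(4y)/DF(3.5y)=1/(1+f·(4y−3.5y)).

1 1/2 1237/1250
2 1 9501/10000
3 3/2 363/400
4 2 4451/5000
5 5/2 1733/2000
6 3 529/625
7 7/2 523/625
8 4 7999/10000
f(3.5y,4y) = ((523/625)/(7999/10000) − 1)/(1/2) = 738/7999 ≈ 9.2262%

step 1 [0.5y] swap r/2=13/1237: DF=(1 − 13/1237·(0))/(1+13/1237) = 1237/1250 ≈ 0.989600
step 2 [1y] bond c/2=1/50: DF=(494447/500000 − 1/50·(0.989600))/(1+1/50) = 9501/10000 ≈ 0.950100
step 3 [1.5y] zero: DF = P = 363/400 ≈ 0.907500
step 4 [2y] swap r/2=183/6229: DF=(1 − 183/6229·(0.989600+0.950100+0.907500))/(1+183/6229) = 4451/5000 ≈ 0.890200
step 5 [2.5y] swap r/2=1335/46039: DF=(1 − 1335/46039·(0.989600+0.950100+0.907500+0.890200))/(1+1335/46039) = 1733/2000 ≈ 0.866500
step 6 [3y] bond c/2=13/400: DF=(4094139/4000000 − 13/400·(0.989600+0.950100+0.907500+0.890200+0.866500))/(1+13/400) = 529/625 ≈ 0.846400
step 7 [3.5y] zero: DF = P = 523/625 ≈ 0.836800
step 8 [4y] zero: DF = P = 7999/10000 ≈ 0.799900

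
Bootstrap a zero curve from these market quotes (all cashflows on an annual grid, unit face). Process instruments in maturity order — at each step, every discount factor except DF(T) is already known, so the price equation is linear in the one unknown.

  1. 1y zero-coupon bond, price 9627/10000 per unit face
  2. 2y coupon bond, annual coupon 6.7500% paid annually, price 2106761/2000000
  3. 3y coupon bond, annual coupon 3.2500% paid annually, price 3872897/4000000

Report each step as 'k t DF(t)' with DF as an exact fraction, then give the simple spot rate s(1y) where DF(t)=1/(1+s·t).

1 1 9627/10000
2 2 9259/10000
3 3 8783/10000
s(1y) = (1/(9627/10000) − 1)/(1) = 373/9627 ≈ 3.8745%

step 1 [1y] zero: DF = P = 9627/10000 ≈ 0.962700
step 2 [2y] bond c/1=27/400: DF=(2106761/2000000 − 27/400·(0.962700))/(1+27/400) = 9259/10000 ≈ 0.925900
step 3 [3y] bond c/1=13/400: DF=(3872897/4000000 − 13/400·(0.962700+0.925900))/(1+13/400) = 8783/10000 ≈ 0.878300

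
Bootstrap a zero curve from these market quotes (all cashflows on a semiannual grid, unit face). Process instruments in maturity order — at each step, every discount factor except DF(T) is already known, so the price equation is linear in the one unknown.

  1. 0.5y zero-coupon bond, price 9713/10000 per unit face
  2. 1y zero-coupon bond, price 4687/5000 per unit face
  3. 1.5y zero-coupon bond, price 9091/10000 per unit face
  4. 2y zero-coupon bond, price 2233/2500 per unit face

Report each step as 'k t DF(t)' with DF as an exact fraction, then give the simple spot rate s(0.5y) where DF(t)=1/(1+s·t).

step 1 [0.5y] zero: DF = P = 9713/10000 ≈ 0.971300
step 2 [1y] zero: DF = P = 4687/5000 ≈ 0.937400
step 3 [1.5y] zero: DF = P = 9091/10000 ≈ 0.909100
step 4 [2y] zero: DF = P = 2233/2500 ≈ 0.893200

1 1/2 9713/10000
2 1 4687/5000
3 3/2 9091/10000
4 2 2233/2500
s(0.5y) = (1/(9713/10000) − 1)/(1/2) = 574/9713 ≈ 5.9096%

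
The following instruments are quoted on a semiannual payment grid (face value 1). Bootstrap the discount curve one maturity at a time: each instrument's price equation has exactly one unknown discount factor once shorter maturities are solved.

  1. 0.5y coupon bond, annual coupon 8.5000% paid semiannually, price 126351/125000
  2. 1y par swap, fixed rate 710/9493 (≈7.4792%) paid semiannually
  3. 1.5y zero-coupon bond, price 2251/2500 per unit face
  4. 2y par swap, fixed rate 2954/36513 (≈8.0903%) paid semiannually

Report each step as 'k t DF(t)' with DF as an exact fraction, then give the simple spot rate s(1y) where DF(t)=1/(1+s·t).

step 1 [0.5y] bond c/2=17/400: DF=(126351/125000 − 17/400·(0))/(1+17/400) = 606/625 ≈ 0.969600
step 2 [1y] swap r/2=355/9493: DF=(1 − 355/9493·(0.969600))/(1+355/9493) = 929/1000 ≈ 0.929000
step 3 [1.5y] zero: DF = P = 2251/2500 ≈ 0.900400
step 4 [2y] swap r/2=1477/36513: DF=(1 − 1477/36513·(0.969600+0.929000+0.900400))/(1+1477/36513) = 8523/10000 ≈ 0.852300

1 1/2 606/625
2 1 929/1000
3 3/2 2251/2500
4 2 8523/10000
s(1y) = (1/(929/1000) − 1)/(1) = 71/929 ≈ 7.6426%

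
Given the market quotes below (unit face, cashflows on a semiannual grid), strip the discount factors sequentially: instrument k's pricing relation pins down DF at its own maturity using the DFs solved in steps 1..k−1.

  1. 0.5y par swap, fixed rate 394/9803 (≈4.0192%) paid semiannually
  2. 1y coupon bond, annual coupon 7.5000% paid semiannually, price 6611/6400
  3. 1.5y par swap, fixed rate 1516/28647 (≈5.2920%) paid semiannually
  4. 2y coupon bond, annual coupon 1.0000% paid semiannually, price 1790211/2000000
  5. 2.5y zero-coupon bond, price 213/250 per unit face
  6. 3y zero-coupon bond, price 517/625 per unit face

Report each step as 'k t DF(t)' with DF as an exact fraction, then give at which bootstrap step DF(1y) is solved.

1 1/2 9803/10000
2 1 4801/5000
3 3/2 4621/5000
4 2 2191/2500
5 5/2 213/250
6 3 517/625
DF(1y) is solved at step 2

step 1 [0.5y] swap r/2=197/9803: DF=(1 − 197/9803·(0))/(1+197/9803) = 9803/10000 ≈ 0.980300
step 2 [1y] bond c/2=3/80: DF=(6611/6400 − 3/80·(0.980300))/(1+3/80) = 4801/5000 ≈ 0.960200
step 3 [1.5y] swap r/2=758/28647: DF=(1 − 758/28647·(0.980300+0.960200))/(1+758/28647) = 4621/5000 ≈ 0.924200
step 4 [2y] bond c/2=1/200: DF=(1790211/2000000 − 1/200·(0.980300+0.960200+0.924200))/(1+1/200) = 2191/2500 ≈ 0.876400
step 5 [2.5y] zero: DF = P = 213/250 ≈ 0.852000
step 6 [3y] zero: DF = P = 517/625 ≈ 0.827200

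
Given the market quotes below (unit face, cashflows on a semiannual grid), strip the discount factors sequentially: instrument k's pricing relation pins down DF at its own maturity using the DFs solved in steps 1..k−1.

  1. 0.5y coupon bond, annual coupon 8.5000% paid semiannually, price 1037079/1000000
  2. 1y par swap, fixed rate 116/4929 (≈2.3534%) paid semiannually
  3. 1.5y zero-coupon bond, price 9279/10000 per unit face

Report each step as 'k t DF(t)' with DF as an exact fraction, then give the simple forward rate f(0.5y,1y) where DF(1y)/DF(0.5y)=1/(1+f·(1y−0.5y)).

step 1 [0.5y] bond c/2=17/400: DF=(1037079/1000000 − 17/400·(0))/(1+17/400) = 2487/2500 ≈ 0.994800
step 2 [1y] swap r/2=58/4929: DF=(1 − 58/4929·(0.994800))/(1+58/4929) = 1221/1250 ≈ 0.976800
step 3 [1.5y] zero: DF = P = 9279/10000 ≈ 0.927900

1 1/2 2487/2500
2 1 1221/1250
3 3/2 9279/10000
f(0.5y,1y) = ((2487/2500)/(1221/1250) − 1)/(1/2) = 15/407 ≈ 3.6855%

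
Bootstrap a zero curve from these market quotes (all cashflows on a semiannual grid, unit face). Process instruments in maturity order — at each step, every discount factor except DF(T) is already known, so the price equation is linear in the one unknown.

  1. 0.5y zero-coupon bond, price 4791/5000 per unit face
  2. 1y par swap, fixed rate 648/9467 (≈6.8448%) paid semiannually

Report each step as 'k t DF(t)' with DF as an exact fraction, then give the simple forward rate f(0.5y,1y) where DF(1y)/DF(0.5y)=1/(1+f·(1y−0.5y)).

1 1/2 4791/5000
2 1 1169/1250
f(0.5y,1y) = ((4791/5000)/(1169/1250) − 1)/(1/2) = 115/2338 ≈ 4.9187%

step 1 [0.5y] zero: DF = P = 4791/5000 ≈ 0.958200
step 2 [1y] swap r/2=324/9467: DF=(1 − 324/9467·(0.958200))/(1+324/9467) = 1169/1250 ≈ 0.935200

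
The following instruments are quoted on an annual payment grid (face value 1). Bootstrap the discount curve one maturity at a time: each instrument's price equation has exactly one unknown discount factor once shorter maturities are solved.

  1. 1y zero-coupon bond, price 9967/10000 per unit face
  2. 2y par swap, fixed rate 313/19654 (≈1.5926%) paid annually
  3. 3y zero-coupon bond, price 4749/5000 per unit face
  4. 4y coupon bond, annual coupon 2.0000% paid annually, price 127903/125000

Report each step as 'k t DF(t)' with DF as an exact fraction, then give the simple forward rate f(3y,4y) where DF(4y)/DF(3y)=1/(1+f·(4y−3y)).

step 1 [1y] zero: DF = P = 9967/10000 ≈ 0.996700
step 2 [2y] swap r/1=313/19654: DF=(1 − 313/19654·(0.996700))/(1+313/19654) = 9687/10000 ≈ 0.968700
step 3 [3y] zero: DF = P = 4749/5000 ≈ 0.949800
step 4 [4y] bond c/1=1/50: DF=(127903/125000 − 1/50·(0.996700+0.968700+0.949800))/(1+1/50) = 473/500 ≈ 0.946000

1 1 9967/10000
2 2 9687/10000
3 3 4749/5000
4 4 473/500
f(3y,4y) = ((4749/5000)/(473/500) − 1)/(1) = 19/4730 ≈ 0.4017%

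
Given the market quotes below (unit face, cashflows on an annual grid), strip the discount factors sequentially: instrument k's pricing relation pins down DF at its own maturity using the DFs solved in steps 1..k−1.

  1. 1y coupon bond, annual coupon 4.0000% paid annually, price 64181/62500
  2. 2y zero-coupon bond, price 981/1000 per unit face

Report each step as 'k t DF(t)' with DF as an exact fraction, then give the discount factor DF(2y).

step 1 [1y] bond c/1=1/25: DF=(64181/62500 − 1/25·(0))/(1+1/25) = 4937/5000 ≈ 0.987400
step 2 [2y] zero: DF = P = 981/1000 ≈ 0.981000

1 1 4937/5000
2 2 981/1000
DF(2y) = 981/1000 ≈ 0.981000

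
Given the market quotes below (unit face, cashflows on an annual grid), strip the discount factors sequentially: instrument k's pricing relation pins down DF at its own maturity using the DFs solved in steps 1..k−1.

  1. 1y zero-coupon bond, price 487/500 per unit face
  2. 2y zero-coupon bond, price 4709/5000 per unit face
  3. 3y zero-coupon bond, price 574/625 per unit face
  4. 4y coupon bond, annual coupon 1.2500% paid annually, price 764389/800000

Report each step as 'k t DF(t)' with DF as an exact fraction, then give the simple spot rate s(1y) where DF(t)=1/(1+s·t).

1 1 487/500
2 2 4709/5000
3 3 574/625
4 4 9087/10000
s(1y) = (1/(487/500) − 1)/(1) = 13/487 ≈ 2.6694%

step 1 [1y] zero: DF = P = 487/500 ≈ 0.974000
step 2 [2y] zero: DF = P = 4709/5000 ≈ 0.941800
step 3 [3y] zero: DF = P = 574/625 ≈ 0.918400
step 4 [4y] bond c/1=1/80: DF=(764389/800000 − 1/80·(0.974000+0.941800+0.918400))/(1+1/80) = 9087/10000 ≈ 0.908700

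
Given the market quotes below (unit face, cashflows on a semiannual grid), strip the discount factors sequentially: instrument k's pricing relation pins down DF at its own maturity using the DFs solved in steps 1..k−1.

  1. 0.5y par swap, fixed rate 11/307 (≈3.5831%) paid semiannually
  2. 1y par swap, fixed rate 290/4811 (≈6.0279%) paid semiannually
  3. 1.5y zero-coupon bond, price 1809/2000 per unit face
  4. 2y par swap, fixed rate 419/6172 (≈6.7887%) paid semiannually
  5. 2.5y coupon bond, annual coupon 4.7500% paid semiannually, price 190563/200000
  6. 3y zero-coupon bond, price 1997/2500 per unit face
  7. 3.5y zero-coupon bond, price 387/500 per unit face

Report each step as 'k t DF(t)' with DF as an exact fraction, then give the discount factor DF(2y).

step 1 [0.5y] swap r/2=11/614: DF=(1 − 11/614·(0))/(1+11/614) = 614/625 ≈ 0.982400
step 2 [1y] swap r/2=145/4811: DF=(1 − 145/4811·(0.982400))/(1+145/4811) = 471/500 ≈ 0.942000
step 3 [1.5y] zero: DF = P = 1809/2000 ≈ 0.904500
step 4 [2y] swap r/2=419/12344: DF=(1 − 419/12344·(0.982400+0.942000+0.904500))/(1+419/12344) = 8743/10000 ≈ 0.874300
step 5 [2.5y] bond c/2=19/800: DF=(190563/200000 − 19/800·(0.982400+0.942000+0.904500+0.874300))/(1+19/800) = 528/625 ≈ 0.844800
step 6 [3y] zero: DF = P = 1997/2500 ≈ 0.798800
step 7 [3.5y] zero: DF = P = 387/500 ≈ 0.774000

1 1/2 614/625
2 1 471/500
3 3/2 1809/2000
4 2 8743/10000
5 5/2 528/625
6 3 1997/2500
7 7/2 387/500
DF(2y) = 8743/10000 ≈ 0.874300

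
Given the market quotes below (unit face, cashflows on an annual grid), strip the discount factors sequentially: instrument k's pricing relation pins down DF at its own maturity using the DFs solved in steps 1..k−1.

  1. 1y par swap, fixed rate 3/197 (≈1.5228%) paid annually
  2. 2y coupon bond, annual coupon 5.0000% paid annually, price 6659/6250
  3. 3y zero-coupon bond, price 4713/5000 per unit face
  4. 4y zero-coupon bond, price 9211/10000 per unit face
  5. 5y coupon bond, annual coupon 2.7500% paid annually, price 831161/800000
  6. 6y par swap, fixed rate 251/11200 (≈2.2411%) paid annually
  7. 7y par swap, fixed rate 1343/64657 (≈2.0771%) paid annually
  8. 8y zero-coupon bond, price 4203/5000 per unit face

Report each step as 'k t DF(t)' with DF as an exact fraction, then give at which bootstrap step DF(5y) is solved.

step 1 [1y] swap r/1=3/197: DF=(1 − 3/197·(0))/(1+3/197) = 197/200 ≈ 0.985000
step 2 [2y] bond c/1=1/20: DF=(6659/6250 − 1/20·(0.985000))/(1+1/20) = 4839/5000 ≈ 0.967800
step 3 [3y] zero: DF = P = 4713/5000 ≈ 0.942600
step 4 [4y] zero: DF = P = 9211/10000 ≈ 0.921100
step 5 [5y] bond c/1=11/400: DF=(831161/800000 − 11/400·(0.985000+0.967800+0.942600+0.921100))/(1+11/400) = 909/1000 ≈ 0.909000
step 6 [6y] swap r/1=251/11200: DF=(1 − 251/11200·(0.985000+0.967800+0.942600+0.921100+0.909000))/(1+251/11200) = 1749/2000 ≈ 0.874500
step 7 [7y] swap r/1=1343/64657: DF=(1 − 1343/64657·(0.985000+0.967800+0.942600+0.921100+0.909000+0.874500))/(1+1343/64657) = 8657/10000 ≈ 0.865700
step 8 [8y] zero: DF = P = 4203/5000 ≈ 0.840600

1 1 197/200
2 2 4839/5000
3 3 4713/5000
4 4 9211/10000
5 5 909/1000
6 6 1749/2000
7 7 8657/10000
8 8 4203/5000
DF(5y) is solved at step 5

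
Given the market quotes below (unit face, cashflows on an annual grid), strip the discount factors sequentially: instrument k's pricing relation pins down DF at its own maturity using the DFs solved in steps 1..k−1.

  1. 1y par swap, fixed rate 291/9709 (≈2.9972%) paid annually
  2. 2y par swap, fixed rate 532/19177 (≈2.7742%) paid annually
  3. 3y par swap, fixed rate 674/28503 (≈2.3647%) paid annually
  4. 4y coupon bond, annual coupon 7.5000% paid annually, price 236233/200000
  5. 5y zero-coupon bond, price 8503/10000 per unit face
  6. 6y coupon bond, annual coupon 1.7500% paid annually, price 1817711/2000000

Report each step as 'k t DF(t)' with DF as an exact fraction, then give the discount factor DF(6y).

1 1 9709/10000
2 2 2367/2500
3 3 4663/5000
4 4 8999/10000
5 5 8503/10000
6 6 8141/10000
DF(6y) = 8141/10000 ≈ 0.814100

step 1 [1y] swap r/1=291/9709: DF=(1 − 291/9709·(0))/(1+291/9709) = 9709/10000 ≈ 0.970900
step 2 [2y] swap r/1=532/19177: DF=(1 − 532/19177·(0.970900))/(1+532/19177) = 2367/2500 ≈ 0.946800
step 3 [3y] swap r/1=674/28503: DF=(1 − 674/28503·(0.970900+0.946800))/(1+674/28503) = 4663/5000 ≈ 0.932600
step 4 [4y] bond c/1=3/40: DF=(236233/200000 − 3/40·(0.970900+0.946800+0.932600))/(1+3/40) = 8999/10000 ≈ 0.899900
step 5 [5y] zero: DF = P = 8503/10000 ≈ 0.850300
step 6 [6y] bond c/1=7/400: DF=(1817711/2000000 − 7/400·(0.970900+0.946800+0.932600+0.899900+0.850300))/(1+7/400) = 8141/10000 ≈ 0.814100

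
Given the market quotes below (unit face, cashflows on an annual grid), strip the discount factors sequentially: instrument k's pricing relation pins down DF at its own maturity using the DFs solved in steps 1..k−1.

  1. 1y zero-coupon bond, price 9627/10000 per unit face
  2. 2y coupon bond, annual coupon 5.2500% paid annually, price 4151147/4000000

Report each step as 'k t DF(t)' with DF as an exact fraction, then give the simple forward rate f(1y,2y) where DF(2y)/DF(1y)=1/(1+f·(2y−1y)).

1 1 9627/10000
2 2 469/500
f(1y,2y) = ((9627/10000)/(469/500) − 1)/(1) = 247/9380 ≈ 2.6333%

step 1 [1y] zero: DF = P = 9627/10000 ≈ 0.962700
step 2 [2y] bond c/1=21/400: DF=(4151147/4000000 − 21/400·(0.962700))/(1+21/400) = 469/500 ≈ 0.938000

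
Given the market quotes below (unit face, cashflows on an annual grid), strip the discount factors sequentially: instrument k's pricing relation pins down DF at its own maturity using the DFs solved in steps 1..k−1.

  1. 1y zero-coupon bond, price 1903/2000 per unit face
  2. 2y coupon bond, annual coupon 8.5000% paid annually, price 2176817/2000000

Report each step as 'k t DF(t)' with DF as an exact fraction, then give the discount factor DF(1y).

step 1 [1y] zero: DF = P = 1903/2000 ≈ 0.951500
step 2 [2y] bond c/1=17/200: DF=(2176817/2000000 − 17/200·(0.951500))/(1+17/200) = 4643/5000 ≈ 0.928600

1 1 1903/2000
2 2 4643/5000
DF(1y) = 1903/2000 ≈ 0.951500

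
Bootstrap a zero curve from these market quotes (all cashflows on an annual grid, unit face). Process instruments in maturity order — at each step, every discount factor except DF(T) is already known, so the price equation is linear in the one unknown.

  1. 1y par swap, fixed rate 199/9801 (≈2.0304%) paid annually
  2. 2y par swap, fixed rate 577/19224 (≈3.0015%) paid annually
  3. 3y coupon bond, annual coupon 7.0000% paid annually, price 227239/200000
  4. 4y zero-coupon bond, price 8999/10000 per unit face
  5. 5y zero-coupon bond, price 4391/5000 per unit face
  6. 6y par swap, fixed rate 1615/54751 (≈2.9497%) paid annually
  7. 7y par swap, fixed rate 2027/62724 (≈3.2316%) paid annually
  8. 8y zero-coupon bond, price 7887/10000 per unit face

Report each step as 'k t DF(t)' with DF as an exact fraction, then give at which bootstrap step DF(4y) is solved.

step 1 [1y] swap r/1=199/9801: DF=(1 − 199/9801·(0))/(1+199/9801) = 9801/10000 ≈ 0.980100
step 2 [2y] swap r/1=577/19224: DF=(1 − 577/19224·(0.980100))/(1+577/19224) = 9423/10000 ≈ 0.942300
step 3 [3y] bond c/1=7/100: DF=(227239/200000 − 7/100·(0.980100+0.942300))/(1+7/100) = 9361/10000 ≈ 0.936100
step 4 [4y] zero: DF = P = 8999/10000 ≈ 0.899900
step 5 [5y] zero: DF = P = 4391/5000 ≈ 0.878200
step 6 [6y] swap r/1=1615/54751: DF=(1 − 1615/54751·(0.980100+0.942300+0.936100+0.899900+0.878200))/(1+1615/54751) = 1677/2000 ≈ 0.838500
step 7 [7y] swap r/1=2027/62724: DF=(1 − 2027/62724·(0.980100+0.942300+0.936100+0.899900+0.878200+0.838500))/(1+2027/62724) = 7973/10000 ≈ 0.797300
step 8 [8y] zero: DF = P = 7887/10000 ≈ 0.788700

1 1 9801/10000
2 2 9423/10000
3 3 9361/10000
4 4 8999/10000
5 5 4391/5000
6 6 1677/2000
7 7 7973/10000
8 8 7887/10000
DF(4y) is solved at step 4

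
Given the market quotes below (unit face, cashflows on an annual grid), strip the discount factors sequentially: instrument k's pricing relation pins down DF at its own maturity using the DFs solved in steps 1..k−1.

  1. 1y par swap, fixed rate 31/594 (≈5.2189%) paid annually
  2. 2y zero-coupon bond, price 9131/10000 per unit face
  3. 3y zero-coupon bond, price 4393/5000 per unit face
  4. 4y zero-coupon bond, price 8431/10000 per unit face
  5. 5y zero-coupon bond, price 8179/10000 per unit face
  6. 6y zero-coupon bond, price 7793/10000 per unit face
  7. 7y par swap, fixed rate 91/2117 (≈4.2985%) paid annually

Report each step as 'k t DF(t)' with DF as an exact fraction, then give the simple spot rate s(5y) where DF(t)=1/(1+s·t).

step 1 [1y] swap r/1=31/594: DF=(1 − 31/594·(0))/(1+31/594) = 594/625 ≈ 0.950400
step 2 [2y] zero: DF = P = 9131/10000 ≈ 0.913100
step 3 [3y] zero: DF = P = 4393/5000 ≈ 0.878600
step 4 [4y] zero: DF = P = 8431/10000 ≈ 0.843100
step 5 [5y] zero: DF = P = 8179/10000 ≈ 0.817900
step 6 [6y] zero: DF = P = 7793/10000 ≈ 0.779300
step 7 [7y] swap r/1=91/2117: DF=(1 − 91/2117·(0.950400+0.913100+0.878600+0.843100+0.817900+0.779300))/(1+91/2117) = 1863/2500 ≈ 0.745200

1 1 594/625
2 2 9131/10000
3 3 4393/5000
4 4 8431/10000
5 5 8179/10000
6 6 7793/10000
7 7 1863/2500
s(5y) = (1/(8179/10000) − 1)/(5) = 1821/40895 ≈ 4.4529%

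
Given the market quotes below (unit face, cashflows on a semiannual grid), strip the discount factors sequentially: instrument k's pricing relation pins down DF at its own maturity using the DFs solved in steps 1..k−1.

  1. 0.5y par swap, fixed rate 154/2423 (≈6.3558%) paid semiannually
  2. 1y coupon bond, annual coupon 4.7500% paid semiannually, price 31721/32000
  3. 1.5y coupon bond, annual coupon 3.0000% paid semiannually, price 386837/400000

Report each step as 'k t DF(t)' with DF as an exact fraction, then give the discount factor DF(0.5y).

step 1 [0.5y] swap r/2=77/2423: DF=(1 − 77/2423·(0))/(1+77/2423) = 2423/2500 ≈ 0.969200
step 2 [1y] bond c/2=19/800: DF=(31721/32000 − 19/800·(0.969200))/(1+19/800) = 4729/5000 ≈ 0.945800
step 3 [1.5y] bond c/2=3/200: DF=(386837/400000 − 3/200·(0.969200+0.945800))/(1+3/200) = 1849/2000 ≈ 0.924500

1 1/2 2423/2500
2 1 4729/5000
3 3/2 1849/2000
DF(0.5y) = 2423/2500 ≈ 0.969200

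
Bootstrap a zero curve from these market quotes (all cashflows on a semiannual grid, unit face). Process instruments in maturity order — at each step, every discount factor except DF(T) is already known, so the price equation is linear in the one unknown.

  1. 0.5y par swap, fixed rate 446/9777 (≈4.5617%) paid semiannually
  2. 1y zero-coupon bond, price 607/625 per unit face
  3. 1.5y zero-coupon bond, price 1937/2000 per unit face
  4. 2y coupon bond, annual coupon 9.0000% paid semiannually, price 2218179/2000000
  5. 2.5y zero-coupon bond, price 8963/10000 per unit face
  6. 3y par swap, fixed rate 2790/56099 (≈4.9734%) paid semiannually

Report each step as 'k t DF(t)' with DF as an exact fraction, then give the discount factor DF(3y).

1 1/2 9777/10000
2 1 607/625
3 3/2 1937/2000
4 2 9357/10000
5 5/2 8963/10000
6 3 1721/2000
DF(3y) = 1721/2000 ≈ 0.860500

step 1 [0.5y] swap r/2=223/9777: DF=(1 − 223/9777·(0))/(1+223/9777) = 9777/10000 ≈ 0.977700
step 2 [1y] zero: DF = P = 607/625 ≈ 0.971200
step 3 [1.5y] zero: DF = P = 1937/2000 ≈ 0.968500
step 4 [2y] bond c/2=9/200: DF=(2218179/2000000 − 9/200·(0.977700+0.971200+0.968500))/(1+9/200) = 9357/10000 ≈ 0.935700
step 5 [2.5y] zero: DF = P = 8963/10000 ≈ 0.896300
step 6 [3y] swap r/2=1395/56099: DF=(1 − 1395/56099·(0.977700+0.971200+0.968500+0.935700+0.896300))/(1+1395/56099) = 1721/2000 ≈ 0.860500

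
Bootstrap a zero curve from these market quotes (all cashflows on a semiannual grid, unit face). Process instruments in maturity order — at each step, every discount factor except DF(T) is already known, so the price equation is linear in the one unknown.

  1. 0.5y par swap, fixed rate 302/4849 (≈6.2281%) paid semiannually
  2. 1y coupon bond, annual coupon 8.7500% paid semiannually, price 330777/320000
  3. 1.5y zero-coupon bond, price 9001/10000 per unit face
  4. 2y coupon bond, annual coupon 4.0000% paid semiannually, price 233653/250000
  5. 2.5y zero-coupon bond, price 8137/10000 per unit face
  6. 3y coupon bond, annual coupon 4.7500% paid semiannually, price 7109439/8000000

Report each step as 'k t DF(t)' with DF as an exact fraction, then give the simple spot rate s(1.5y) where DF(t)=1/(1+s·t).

step 1 [0.5y] swap r/2=151/4849: DF=(1 − 151/4849·(0))/(1+151/4849) = 4849/5000 ≈ 0.969800
step 2 [1y] bond c/2=7/160: DF=(330777/320000 − 7/160·(0.969800))/(1+7/160) = 9497/10000 ≈ 0.949700
step 3 [1.5y] zero: DF = P = 9001/10000 ≈ 0.900100
step 4 [2y] bond c/2=1/50: DF=(233653/250000 − 1/50·(0.969800+0.949700+0.900100))/(1+1/50) = 861/1000 ≈ 0.861000
step 5 [2.5y] zero: DF = P = 8137/10000 ≈ 0.813700
step 6 [3y] bond c/2=19/800: DF=(7109439/8000000 − 19/800·(0.969800+0.949700+0.900100+0.861000+0.813700))/(1+19/800) = 3819/5000 ≈ 0.763800

1 1/2 4849/5000
2 1 9497/10000
3 3/2 9001/10000
4 2 861/1000
5 5/2 8137/10000
6 3 3819/5000
s(1.5y) = (1/(9001/10000) − 1)/(3/2) = 666/9001 ≈ 7.3992%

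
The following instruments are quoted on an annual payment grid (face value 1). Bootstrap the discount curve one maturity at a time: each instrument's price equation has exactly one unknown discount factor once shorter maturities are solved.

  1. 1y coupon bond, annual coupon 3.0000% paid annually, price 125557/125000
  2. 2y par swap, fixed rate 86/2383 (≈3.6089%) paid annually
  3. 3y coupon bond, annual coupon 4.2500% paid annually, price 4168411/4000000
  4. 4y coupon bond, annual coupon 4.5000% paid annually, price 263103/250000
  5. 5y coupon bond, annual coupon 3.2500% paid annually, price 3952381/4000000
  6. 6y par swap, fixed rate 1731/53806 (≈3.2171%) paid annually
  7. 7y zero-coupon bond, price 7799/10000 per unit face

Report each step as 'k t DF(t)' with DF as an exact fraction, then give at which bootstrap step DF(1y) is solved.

1 1 1219/1250
2 2 582/625
3 3 9219/10000
4 4 8853/10000
5 5 8401/10000
6 6 8269/10000
7 7 7799/10000
DF(1y) is solved at step 1

step 1 [1y] bond c/1=3/100: DF=(125557/125000 − 3/100·(0))/(1+3/100) = 1219/1250 ≈ 0.975200
step 2 [2y] swap r/1=86/2383: DF=(1 − 86/2383·(0.975200))/(1+86/2383) = 582/625 ≈ 0.931200
step 3 [3y] bond c/1=17/400: DF=(4168411/4000000 − 17/400·(0.975200+0.931200))/(1+17/400) = 9219/10000 ≈ 0.921900
step 4 [4y] bond c/1=9/200: DF=(263103/250000 − 9/200·(0.975200+0.931200+0.921900))/(1+9/200) = 8853/10000 ≈ 0.885300
step 5 [5y] bond c/1=13/400: DF=(3952381/4000000 − 13/400·(0.975200+0.931200+0.921900+0.885300))/(1+13/400) = 8401/10000 ≈ 0.840100
step 6 [6y] swap r/1=1731/53806: DF=(1 − 1731/53806·(0.975200+0.931200+0.921900+0.885300+0.840100))/(1+1731/53806) = 8269/10000 ≈ 0.826900
step 7 [7y] zero: DF = P = 7799/10000 ≈ 0.779900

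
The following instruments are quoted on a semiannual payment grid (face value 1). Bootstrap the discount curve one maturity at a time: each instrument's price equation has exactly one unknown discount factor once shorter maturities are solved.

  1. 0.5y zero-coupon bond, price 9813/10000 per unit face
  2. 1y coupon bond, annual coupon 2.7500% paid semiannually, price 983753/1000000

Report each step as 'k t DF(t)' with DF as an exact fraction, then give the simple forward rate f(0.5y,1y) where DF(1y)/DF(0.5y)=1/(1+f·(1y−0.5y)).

1 1/2 9813/10000
2 1 9571/10000
f(0.5y,1y) = ((9813/10000)/(9571/10000) − 1)/(1/2) = 484/9571 ≈ 5.0569%

step 1 [0.5y] zero: DF = P = 9813/10000 ≈ 0.981300
step 2 [1y] bond c/2=11/800: DF=(983753/1000000 − 11/800·(0.981300))/(1+11/800) = 9571/10000 ≈ 0.957100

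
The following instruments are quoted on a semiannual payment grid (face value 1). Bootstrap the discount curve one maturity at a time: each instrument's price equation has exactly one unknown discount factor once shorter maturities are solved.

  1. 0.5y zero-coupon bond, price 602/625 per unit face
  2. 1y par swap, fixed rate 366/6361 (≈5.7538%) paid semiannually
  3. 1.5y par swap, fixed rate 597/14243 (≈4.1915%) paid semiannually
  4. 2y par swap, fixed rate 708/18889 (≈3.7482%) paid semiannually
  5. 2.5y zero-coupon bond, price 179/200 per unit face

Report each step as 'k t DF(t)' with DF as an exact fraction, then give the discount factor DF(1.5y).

1 1/2 602/625
2 1 9451/10000
3 3/2 9403/10000
4 2 2323/2500
5 5/2 179/200
DF(1.5y) = 9403/10000 ≈ 0.940300

step 1 [0.5y] zero: DF = P = 602/625 ≈ 0.963200
step 2 [1y] swap r/2=183/6361: DF=(1 − 183/6361·(0.963200))/(1+183/6361) = 9451/10000 ≈ 0.945100
step 3 [1.5y] swap r/2=597/28486: DF=(1 − 597/28486·(0.963200+0.945100))/(1+597/28486) = 9403/10000 ≈ 0.940300
step 4 [2y] swap r/2=354/18889: DF=(1 − 354/18889·(0.963200+0.945100+0.940300))/(1+354/18889) = 2323/2500 ≈ 0.929200
step 5 [2.5y] zero: DF = P = 179/200 ≈ 0.895000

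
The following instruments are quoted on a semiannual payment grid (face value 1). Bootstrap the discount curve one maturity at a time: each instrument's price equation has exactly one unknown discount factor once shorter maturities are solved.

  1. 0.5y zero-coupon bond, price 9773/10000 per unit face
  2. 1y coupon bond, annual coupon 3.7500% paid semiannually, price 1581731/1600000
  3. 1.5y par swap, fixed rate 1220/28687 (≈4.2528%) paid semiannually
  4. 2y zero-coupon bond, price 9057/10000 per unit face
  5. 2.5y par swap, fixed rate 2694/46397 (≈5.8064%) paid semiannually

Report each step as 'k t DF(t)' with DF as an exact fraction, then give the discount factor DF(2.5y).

step 1 [0.5y] zero: DF = P = 9773/10000 ≈ 0.977300
step 2 [1y] bond c/2=3/160: DF=(1581731/1600000 − 3/160·(0.977300))/(1+3/160) = 2381/2500 ≈ 0.952400
step 3 [1.5y] swap r/2=610/28687: DF=(1 − 610/28687·(0.977300+0.952400))/(1+610/28687) = 939/1000 ≈ 0.939000
step 4 [2y] zero: DF = P = 9057/10000 ≈ 0.905700
step 5 [2.5y] swap r/2=1347/46397: DF=(1 − 1347/46397·(0.977300+0.952400+0.939000+0.905700))/(1+1347/46397) = 8653/10000 ≈ 0.865300

1 1/2 9773/10000
2 1 2381/2500
3 3/2 939/1000
4 2 9057/10000
5 5/2 8653/10000
DF(2.5y) = 8653/10000 ≈ 0.865300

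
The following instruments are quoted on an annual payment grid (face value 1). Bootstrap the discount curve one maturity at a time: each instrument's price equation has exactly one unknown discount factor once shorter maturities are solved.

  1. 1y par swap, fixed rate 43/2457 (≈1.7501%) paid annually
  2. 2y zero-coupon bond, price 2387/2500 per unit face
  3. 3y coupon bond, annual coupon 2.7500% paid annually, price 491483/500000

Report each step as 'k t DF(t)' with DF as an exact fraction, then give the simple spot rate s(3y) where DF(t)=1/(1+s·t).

step 1 [1y] swap r/1=43/2457: DF=(1 − 43/2457·(0))/(1+43/2457) = 2457/2500 ≈ 0.982800
step 2 [2y] zero: DF = P = 2387/2500 ≈ 0.954800
step 3 [3y] bond c/1=11/400: DF=(491483/500000 − 11/400·(0.982800+0.954800))/(1+11/400) = 1131/1250 ≈ 0.904800

1 1 2457/2500
2 2 2387/2500
3 3 1131/1250
s(3y) = (1/(1131/1250) − 1)/(3) = 119/3393 ≈ 3.5072%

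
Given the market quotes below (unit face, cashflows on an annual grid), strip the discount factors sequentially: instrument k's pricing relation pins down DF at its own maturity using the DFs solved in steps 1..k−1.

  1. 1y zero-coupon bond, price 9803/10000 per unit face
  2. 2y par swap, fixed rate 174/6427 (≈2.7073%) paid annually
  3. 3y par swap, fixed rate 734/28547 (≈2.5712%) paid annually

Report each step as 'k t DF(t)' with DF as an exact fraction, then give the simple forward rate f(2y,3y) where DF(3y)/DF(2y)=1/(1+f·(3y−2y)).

1 1 9803/10000
2 2 4739/5000
3 3 4633/5000
f(2y,3y) = ((4739/5000)/(4633/5000) − 1)/(1) = 106/4633 ≈ 2.2879%

step 1 [1y] zero: DF = P = 9803/10000 ≈ 0.980300
step 2 [2y] swap r/1=174/6427: DF=(1 − 174/6427·(0.980300))/(1+174/6427) = 4739/5000 ≈ 0.947800
step 3 [3y] swap r/1=734/28547: DF=(1 − 734/28547·(0.980300+0.947800))/(1+734/28547) = 4633/5000 ≈ 0.926600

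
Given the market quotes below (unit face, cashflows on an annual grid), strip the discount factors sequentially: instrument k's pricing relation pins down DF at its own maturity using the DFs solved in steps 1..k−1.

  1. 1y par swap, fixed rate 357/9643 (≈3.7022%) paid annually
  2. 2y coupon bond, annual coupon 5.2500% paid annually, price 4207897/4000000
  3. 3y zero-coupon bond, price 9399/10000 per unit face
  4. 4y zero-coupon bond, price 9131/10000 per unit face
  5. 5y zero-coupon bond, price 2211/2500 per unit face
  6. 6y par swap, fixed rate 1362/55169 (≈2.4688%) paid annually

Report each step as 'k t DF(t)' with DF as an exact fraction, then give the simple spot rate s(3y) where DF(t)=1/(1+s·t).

1 1 9643/10000
2 2 4757/5000
3 3 9399/10000
4 4 9131/10000
5 5 2211/2500
6 6 4319/5000
s(3y) = (1/(9399/10000) − 1)/(3) = 601/28197 ≈ 2.1314%

step 1 [1y] swap r/1=357/9643: DF=(1 − 357/9643·(0))/(1+357/9643) = 9643/10000 ≈ 0.964300
step 2 [2y] bond c/1=21/400: DF=(4207897/4000000 − 21/400·(0.964300))/(1+21/400) = 4757/5000 ≈ 0.951400
step 3 [3y] zero: DF = P = 9399/10000 ≈ 0.939900
step 4 [4y] zero: DF = P = 9131/10000 ≈ 0.913100
step 5 [5y] zero: DF = P = 2211/2500 ≈ 0.884400
step 6 [6y] swap r/1=1362/55169: DF=(1 − 1362/55169·(0.964300+0.951400+0.939900+0.913100+0.884400))/(1+1362/55169) = 4319/5000 ≈ 0.863800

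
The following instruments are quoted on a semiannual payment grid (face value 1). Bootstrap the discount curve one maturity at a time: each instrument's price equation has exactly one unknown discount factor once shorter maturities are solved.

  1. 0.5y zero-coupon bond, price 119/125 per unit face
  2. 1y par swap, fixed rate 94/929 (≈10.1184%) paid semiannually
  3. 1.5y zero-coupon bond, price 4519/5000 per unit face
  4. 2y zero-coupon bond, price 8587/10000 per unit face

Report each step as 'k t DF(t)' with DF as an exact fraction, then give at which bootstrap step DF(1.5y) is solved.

1 1/2 119/125
2 1 453/500
3 3/2 4519/5000
4 2 8587/10000
DF(1.5y) is solved at step 3

step 1 [0.5y] zero: DF = P = 119/125 ≈ 0.952000
step 2 [1y] swap r/2=47/929: DF=(1 − 47/929·(0.952000))/(1+47/929) = 453/500 ≈ 0.906000
step 3 [1.5y] zero: DF = P = 4519/5000 ≈ 0.903800
step 4 [2y] zero: DF = P = 8587/10000 ≈ 0.858700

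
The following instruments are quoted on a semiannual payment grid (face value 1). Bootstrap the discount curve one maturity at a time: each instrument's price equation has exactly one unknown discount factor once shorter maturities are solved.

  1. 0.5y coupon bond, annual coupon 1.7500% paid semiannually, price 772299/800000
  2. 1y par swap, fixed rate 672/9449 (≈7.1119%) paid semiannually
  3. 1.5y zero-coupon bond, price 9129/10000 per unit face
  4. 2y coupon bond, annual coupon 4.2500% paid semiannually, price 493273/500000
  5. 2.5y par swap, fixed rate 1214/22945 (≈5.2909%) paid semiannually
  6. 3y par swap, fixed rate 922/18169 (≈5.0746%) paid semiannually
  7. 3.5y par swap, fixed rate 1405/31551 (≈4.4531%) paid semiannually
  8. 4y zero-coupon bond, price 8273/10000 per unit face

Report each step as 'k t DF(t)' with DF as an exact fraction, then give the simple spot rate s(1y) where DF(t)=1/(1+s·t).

1 1/2 957/1000
2 1 583/625
3 3/2 9129/10000
4 2 9077/10000
5 5/2 4393/5000
6 3 8617/10000
7 7/2 1719/2000
8 4 8273/10000
s(1y) = (1/(583/625) − 1)/(1) = 42/583 ≈ 7.2041%

step 1 [0.5y] bond c/2=7/800: DF=(772299/800000 − 7/800·(0))/(1+7/800) = 957/1000 ≈ 0.957000
step 2 [1y] swap r/2=336/9449: DF=(1 − 336/9449·(0.957000))/(1+336/9449) = 583/625 ≈ 0.932800
step 3 [1.5y] zero: DF = P = 9129/10000 ≈ 0.912900
step 4 [2y] bond c/2=17/800: DF=(493273/500000 − 17/800·(0.957000+0.932800+0.912900))/(1+17/800) = 9077/10000 ≈ 0.907700
step 5 [2.5y] swap r/2=607/22945: DF=(1 − 607/22945·(0.957000+0.932800+0.912900+0.907700))/(1+607/22945) = 4393/5000 ≈ 0.878600
step 6 [3y] swap r/2=461/18169: DF=(1 − 461/18169·(0.957000+0.932800+0.912900+0.907700+0.878600))/(1+461/18169) = 8617/10000 ≈ 0.861700
step 7 [3.5y] swap r/2=1405/63102: DF=(1 − 1405/63102·(0.957000+0.932800+0.912900+0.907700+0.878600+0.861700))/(1+1405/63102) = 1719/2000 ≈ 0.859500
step 8 [4y] zero: DF = P = 8273/10000 ≈ 0.827300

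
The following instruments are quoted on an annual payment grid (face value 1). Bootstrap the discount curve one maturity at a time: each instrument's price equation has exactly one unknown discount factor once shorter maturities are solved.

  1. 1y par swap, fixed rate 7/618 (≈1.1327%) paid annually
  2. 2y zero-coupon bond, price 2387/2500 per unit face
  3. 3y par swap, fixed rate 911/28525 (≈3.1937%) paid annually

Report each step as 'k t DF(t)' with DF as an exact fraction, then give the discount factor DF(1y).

step 1 [1y] swap r/1=7/618: DF=(1 − 7/618·(0))/(1+7/618) = 618/625 ≈ 0.988800
step 2 [2y] zero: DF = P = 2387/2500 ≈ 0.954800
step 3 [3y] swap r/1=911/28525: DF=(1 − 911/28525·(0.988800+0.954800))/(1+911/28525) = 9089/10000 ≈ 0.908900

1 1 618/625
2 2 2387/2500
3 3 9089/10000
DF(1y) = 618/625 ≈ 0.988800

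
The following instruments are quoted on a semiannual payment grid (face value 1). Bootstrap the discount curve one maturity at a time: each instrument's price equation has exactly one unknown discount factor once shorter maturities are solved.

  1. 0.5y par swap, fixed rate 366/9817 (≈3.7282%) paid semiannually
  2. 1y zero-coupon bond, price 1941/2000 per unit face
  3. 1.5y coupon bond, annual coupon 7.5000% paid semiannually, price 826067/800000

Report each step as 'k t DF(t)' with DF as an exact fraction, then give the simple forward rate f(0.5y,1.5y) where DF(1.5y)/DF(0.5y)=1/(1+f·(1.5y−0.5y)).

1 1/2 9817/10000
2 1 1941/2000
3 3/2 9247/10000
f(0.5y,1.5y) = ((9817/10000)/(9247/10000) − 1)/(1) = 570/9247 ≈ 6.1642%

step 1 [0.5y] swap r/2=183/9817: DF=(1 − 183/9817·(0))/(1+183/9817) = 9817/10000 ≈ 0.981700
step 2 [1y] zero: DF = P = 1941/2000 ≈ 0.970500
step 3 [1.5y] bond c/2=3/80: DF=(826067/800000 − 3/80·(0.981700+0.970500))/(1+3/80) = 9247/10000 ≈ 0.924700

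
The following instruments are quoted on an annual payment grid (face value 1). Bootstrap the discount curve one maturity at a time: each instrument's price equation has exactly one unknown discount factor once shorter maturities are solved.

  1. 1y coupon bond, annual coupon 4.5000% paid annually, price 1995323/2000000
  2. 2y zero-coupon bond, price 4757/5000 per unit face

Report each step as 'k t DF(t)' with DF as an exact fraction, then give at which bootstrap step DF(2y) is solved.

step 1 [1y] bond c/1=9/200: DF=(1995323/2000000 − 9/200·(0))/(1+9/200) = 9547/10000 ≈ 0.954700
step 2 [2y] zero: DF = P = 4757/5000 ≈ 0.951400

1 1 9547/10000
2 2 4757/5000
DF(2y) is solved at step 2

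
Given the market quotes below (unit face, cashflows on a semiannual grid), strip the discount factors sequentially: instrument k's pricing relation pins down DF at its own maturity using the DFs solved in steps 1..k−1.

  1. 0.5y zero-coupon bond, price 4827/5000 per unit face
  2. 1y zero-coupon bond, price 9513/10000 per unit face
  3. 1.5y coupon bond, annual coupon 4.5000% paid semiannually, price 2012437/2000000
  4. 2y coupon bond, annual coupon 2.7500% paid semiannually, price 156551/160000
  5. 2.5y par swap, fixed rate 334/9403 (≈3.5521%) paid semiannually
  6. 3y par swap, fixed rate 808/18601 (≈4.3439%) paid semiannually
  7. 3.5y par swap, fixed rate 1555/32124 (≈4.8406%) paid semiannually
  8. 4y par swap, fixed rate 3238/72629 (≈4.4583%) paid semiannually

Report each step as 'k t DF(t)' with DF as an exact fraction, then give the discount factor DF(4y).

1 1/2 4827/5000
2 1 9513/10000
3 3/2 9419/10000
4 2 579/625
5 5/2 1833/2000
6 3 2197/2500
7 7/2 1689/2000
8 4 8381/10000
DF(4y) = 8381/10000 ≈ 0.838100

step 1 [0.5y] zero: DF = P = 4827/5000 ≈ 0.965400
step 2 [1y] zero: DF = P = 9513/10000 ≈ 0.951300
step 3 [1.5y] bond c/2=9/400: DF=(2012437/2000000 − 9/400·(0.965400+0.951300))/(1+9/400) = 9419/10000 ≈ 0.941900
step 4 [2y] bond c/2=11/800: DF=(156551/160000 − 11/800·(0.965400+0.951300+0.941900))/(1+11/800) = 579/625 ≈ 0.926400
step 5 [2.5y] swap r/2=167/9403: DF=(1 − 167/9403·(0.965400+0.951300+0.941900+0.926400))/(1+167/9403) = 1833/2000 ≈ 0.916500
step 6 [3y] swap r/2=404/18601: DF=(1 − 404/18601·(0.965400+0.951300+0.941900+0.926400+0.916500))/(1+404/18601) = 2197/2500 ≈ 0.878800
step 7 [3.5y] swap r/2=1555/64248: DF=(1 − 1555/64248·(0.965400+0.951300+0.941900+0.926400+0.916500+0.878800))/(1+1555/64248) = 1689/2000 ≈ 0.844500
step 8 [4y] swap r/2=1619/72629: DF=(1 − 1619/72629·(0.965400+0.951300+0.941900+0.926400+0.916500+0.878800+0.844500))/(1+1619/72629) = 8381/10000 ≈ 0.838100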